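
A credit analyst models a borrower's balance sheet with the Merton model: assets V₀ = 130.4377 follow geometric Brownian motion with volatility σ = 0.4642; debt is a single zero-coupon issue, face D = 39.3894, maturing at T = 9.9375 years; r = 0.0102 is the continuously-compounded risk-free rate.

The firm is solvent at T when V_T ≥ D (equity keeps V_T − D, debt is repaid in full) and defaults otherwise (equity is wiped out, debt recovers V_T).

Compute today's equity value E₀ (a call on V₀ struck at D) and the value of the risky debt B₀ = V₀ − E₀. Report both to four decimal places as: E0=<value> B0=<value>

d₁ = [ln(V₀/D) + (r + σ²/2)T] / (σ√T)
   = [ln(130.4377/39.3894) + (0.0102 + 0.5·0.4642²)·9.9375] / (0.4642·√9.9375)
   = [1.197399 + 1.172037] / 1.463335 = 1.619203
d₂ = d₁ − σ√T = 1.619203 − 1.463335 = 0.155868
N(d₁) = 0.947298,  N(d₂) = 0.561931,  e^(−rT) = 0.903605
E₀ = V₀·N(d₁) − D·e^(−rT)·N(d₂)
   = 130.4377·0.947298 − 39.3894·0.903605·0.561931 = 103.562865
B₀ = V₀ − E₀ = 130.4377 − 103.562865 = 26.874835

E0=103.5629 B0=26.8748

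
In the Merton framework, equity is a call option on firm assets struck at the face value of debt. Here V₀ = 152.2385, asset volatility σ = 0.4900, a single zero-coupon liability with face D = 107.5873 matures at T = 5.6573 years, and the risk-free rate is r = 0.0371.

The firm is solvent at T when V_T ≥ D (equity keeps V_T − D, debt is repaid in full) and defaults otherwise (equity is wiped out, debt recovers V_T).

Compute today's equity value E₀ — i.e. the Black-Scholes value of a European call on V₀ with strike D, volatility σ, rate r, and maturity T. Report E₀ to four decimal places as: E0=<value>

d₁ = [ln(V₀/D) + (r + σ²/2)T] / (σ√T)
   = [ln(152.2385/107.5873) + (0.0371 + 0.5·0.4900²)·5.6573] / (0.4900·√5.6573)
   = [0.347146 + 0.889045] / 1.165469 = 1.060681
d₂ = d₁ − σ√T = 1.060681 − 1.165469 = -0.104788
N(d₁) = 0.855583,  N(d₂) = 0.458272,  e^(−rT) = 0.810677
E₀ = V₀·N(d₁) − D·e^(−rT)·N(d₂)
   = 152.2385·0.855583 − 107.5873·0.810677·0.458272 = 90.282790

E0=90.2828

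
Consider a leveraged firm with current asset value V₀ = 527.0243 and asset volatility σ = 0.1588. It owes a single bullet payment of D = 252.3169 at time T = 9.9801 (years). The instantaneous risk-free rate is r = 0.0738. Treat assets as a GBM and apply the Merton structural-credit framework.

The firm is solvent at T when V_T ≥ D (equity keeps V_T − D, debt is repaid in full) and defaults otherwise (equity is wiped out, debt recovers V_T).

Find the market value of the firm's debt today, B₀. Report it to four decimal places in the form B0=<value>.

d₁ = [ln(V₀/D) + (r + σ²/2)T] / (σ√T)
   = [ln(527.0243/252.3169) + (0.0738 + 0.5·0.1588²)·9.9801] / (0.1588·√9.9801)
   = [0.736561 + 0.862368] / 0.501670 = 3.187213
d₂ = d₁ − σ√T = 3.187213 − 0.501670 = 2.685543
N(d₁) = 0.999282,  N(d₂) = 0.996379,  e^(−rT) = 0.478772
E₀ = V₀·N(d₁) − D·e^(−rT)·N(d₂)
   = 527.0243·0.999282 − 252.3169·0.478772·0.996379 = 406.280944
B₀ = V₀ − E₀ = 527.0243 − 406.280944 = 120.743356

B0=120.7434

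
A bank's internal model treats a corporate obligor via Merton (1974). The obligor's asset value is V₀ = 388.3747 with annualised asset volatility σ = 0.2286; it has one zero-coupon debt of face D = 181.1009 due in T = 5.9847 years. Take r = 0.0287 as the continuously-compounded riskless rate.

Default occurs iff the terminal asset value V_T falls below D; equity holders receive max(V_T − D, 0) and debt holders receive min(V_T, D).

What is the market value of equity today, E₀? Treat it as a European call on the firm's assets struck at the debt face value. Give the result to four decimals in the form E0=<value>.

E0=238.4466

d₁ = [ln(V₀/D) + (r + σ²/2)T] / (σ√T)
   = [ln(388.3747/181.1009) + (0.0287 + 0.5·0.2286²)·5.9847] / (0.2286·√5.9847)
   = [0.762916 + 0.328135] / 0.559239 = 1.950957
d₂ = d₁ − σ√T = 1.950957 − 0.559239 = 1.391718
N(d₁) = 0.974469,  N(d₂) = 0.917996,  e^(−rT) = 0.842181
E₀ = V₀·N(d₁) − D·e^(−rT)·N(d₂)
   = 388.3747·0.974469 − 181.1009·0.842181·0.917996 = 238.446630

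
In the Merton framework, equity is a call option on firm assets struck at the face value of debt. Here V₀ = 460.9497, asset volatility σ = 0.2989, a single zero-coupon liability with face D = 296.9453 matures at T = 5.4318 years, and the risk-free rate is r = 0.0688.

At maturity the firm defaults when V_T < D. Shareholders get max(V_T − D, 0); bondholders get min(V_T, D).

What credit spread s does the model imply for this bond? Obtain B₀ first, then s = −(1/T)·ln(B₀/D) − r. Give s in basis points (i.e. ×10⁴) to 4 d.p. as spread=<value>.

d₁ = [ln(V₀/D) + (r + σ²/2)T] / (σ√T)
   = [ln(460.9497/296.9453) + (0.0688 + 0.5·0.2989²)·5.4318] / (0.2989·√5.4318)
   = [0.439741 + 0.616350] / 0.696623 = 1.516015
d₂ = d₁ − σ√T = 1.516015 − 0.696623 = 0.819392
N(d₁) = 0.935242,  N(d₂) = 0.793718,  e^(−rT) = 0.688178
E₀ = V₀·N(d₁) − D·e^(−rT)·N(d₂)
   = 460.9497·0.935242 − 296.9453·0.688178·0.793718 = 268.902267
B₀ = V₀ − E₀ = 460.9497 − 268.902267 = 192.047433
spread = −(1/T)·ln(B₀/D) − r = −(1/5.4318)·ln(192.047433/296.9453) − 0.0688 = 0.01143225
in basis points: 0.01143225 × 10⁴ = 114.3225 bp

spread=114.3225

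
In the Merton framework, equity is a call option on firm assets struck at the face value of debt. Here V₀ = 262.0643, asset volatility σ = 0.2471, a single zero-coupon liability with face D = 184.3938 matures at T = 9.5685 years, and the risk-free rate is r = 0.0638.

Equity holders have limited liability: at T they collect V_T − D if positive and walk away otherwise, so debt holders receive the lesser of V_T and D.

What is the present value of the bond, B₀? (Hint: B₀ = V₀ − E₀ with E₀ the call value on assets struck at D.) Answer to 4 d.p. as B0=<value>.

B0=94.2899

d₁ = [ln(V₀/D) + (r + σ²/2)T] / (σ√T)
   = [ln(262.0643/184.3938) + (0.0638 + 0.5·0.2471²)·9.5685] / (0.2471·√9.5685)
   = [0.351516 + 0.902589] / 0.764354 = 1.640738
d₂ = d₁ − σ√T = 1.640738 − 0.764354 = 0.876384
N(d₁) = 0.949574,  N(d₂) = 0.809589,  e^(−rT) = 0.543095
E₀ = V₀·N(d₁) − D·e^(−rT)·N(d₂)
   = 262.0643·0.949574 − 184.3938·0.543095·0.809589 = 167.774428
B₀ = V₀ − E₀ = 262.0643 − 167.774428 = 94.289872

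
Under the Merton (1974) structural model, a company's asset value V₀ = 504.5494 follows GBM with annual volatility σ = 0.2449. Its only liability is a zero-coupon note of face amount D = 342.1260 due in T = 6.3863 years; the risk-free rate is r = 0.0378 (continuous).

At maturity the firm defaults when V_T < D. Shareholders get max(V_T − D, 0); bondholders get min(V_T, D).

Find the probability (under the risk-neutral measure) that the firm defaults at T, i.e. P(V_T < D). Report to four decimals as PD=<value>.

d₁ = [ln(V₀/D) + (r + σ²/2)T] / (σ√T)
   = [ln(504.5494/342.1260) + (0.0378 + 0.5·0.2449²)·6.3863] / (0.2449·√6.3863)
   = [0.388487 + 0.432915] / 0.618890 = 1.327217
d₂ = d₁ − σ√T = 1.327217 − 0.618890 = 0.708327
risk-neutral PD = N(−d₂) = N(-0.708327) = 0.239371

PD=0.2394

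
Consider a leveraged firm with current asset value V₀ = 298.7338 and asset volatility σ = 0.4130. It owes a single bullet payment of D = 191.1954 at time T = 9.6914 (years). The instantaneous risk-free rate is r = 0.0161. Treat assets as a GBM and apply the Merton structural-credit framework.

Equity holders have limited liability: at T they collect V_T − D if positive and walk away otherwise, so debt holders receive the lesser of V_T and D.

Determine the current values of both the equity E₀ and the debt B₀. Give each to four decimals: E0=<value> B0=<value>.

E0=188.4737 B0=110.2601

d₁ = [ln(V₀/D) + (r + σ²/2)T] / (σ√T)
   = [ln(298.7338/191.1954) + (0.0161 + 0.5·0.4130²)·9.6914] / (0.4130·√9.6914)
   = [0.446257 + 0.982558] / 1.285711 = 1.111303
d₂ = d₁ − σ√T = 1.111303 − 1.285711 = -0.174408
N(d₁) = 0.866781,  N(d₂) = 0.430773,  e^(−rT) = 0.855532
E₀ = V₀·N(d₁) − D·e^(−rT)·N(d₂)
   = 298.7338·0.866781 − 191.1954·0.855532·0.430773 = 188.473690
B₀ = V₀ − E₀ = 298.7338 − 188.473690 = 110.260110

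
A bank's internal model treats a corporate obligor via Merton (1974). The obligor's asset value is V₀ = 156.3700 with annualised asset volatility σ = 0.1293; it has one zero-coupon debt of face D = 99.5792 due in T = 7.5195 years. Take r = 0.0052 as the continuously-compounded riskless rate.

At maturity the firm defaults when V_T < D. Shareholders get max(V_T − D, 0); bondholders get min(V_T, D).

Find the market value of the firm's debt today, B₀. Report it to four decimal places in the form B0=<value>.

d₁ = [ln(V₀/D) + (r + σ²/2)T] / (σ√T)
   = [ln(156.3700/99.5792) + (0.0052 + 0.5·0.1293²)·7.5195] / (0.1293·√7.5195)
   = [0.451272 + 0.101959] / 0.354563 = 1.560318
d₂ = d₁ − σ√T = 1.560318 − 0.354563 = 1.205755
N(d₁) = 0.940658,  N(d₂) = 0.886044,  e^(−rT) = 0.961653
E₀ = V₀·N(d₁) − D·e^(−rT)·N(d₂)
   = 156.3700·0.940658 − 99.5792·0.961653·0.886044 = 62.242471
B₀ = V₀ − E₀ = 156.3700 − 62.242471 = 94.127529

B0=94.1275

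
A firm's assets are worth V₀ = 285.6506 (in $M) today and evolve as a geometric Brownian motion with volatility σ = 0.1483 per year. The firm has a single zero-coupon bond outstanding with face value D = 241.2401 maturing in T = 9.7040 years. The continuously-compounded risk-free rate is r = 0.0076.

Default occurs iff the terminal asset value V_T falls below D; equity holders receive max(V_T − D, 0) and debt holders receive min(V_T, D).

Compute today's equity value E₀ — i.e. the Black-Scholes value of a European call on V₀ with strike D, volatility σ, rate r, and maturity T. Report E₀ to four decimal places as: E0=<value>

E0=83.4732

d₁ = [ln(V₀/D) + (r + σ²/2)T] / (σ√T)
   = [ln(285.6506/241.2401) + (0.0076 + 0.5·0.1483²)·9.7040] / (0.1483·√9.7040)
   = [0.168977 + 0.180460] / 0.461973 = 0.756401
d₂ = d₁ − σ√T = 0.756401 − 0.461973 = 0.294428
N(d₁) = 0.775295,  N(d₂) = 0.615784,  e^(−rT) = 0.928904
E₀ = V₀·N(d₁) − D·e^(−rT)·N(d₂)
   = 285.6506·0.775295 − 241.2401·0.928904·0.615784 = 83.473237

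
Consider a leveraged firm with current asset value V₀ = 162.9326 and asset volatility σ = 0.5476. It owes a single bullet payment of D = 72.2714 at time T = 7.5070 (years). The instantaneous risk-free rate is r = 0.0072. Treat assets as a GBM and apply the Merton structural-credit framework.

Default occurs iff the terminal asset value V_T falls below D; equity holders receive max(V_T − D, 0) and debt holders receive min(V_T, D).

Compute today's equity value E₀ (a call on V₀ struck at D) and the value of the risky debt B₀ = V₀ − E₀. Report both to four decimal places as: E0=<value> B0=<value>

E0=118.3788 B0=44.5538

d₁ = [ln(V₀/D) + (r + σ²/2)T] / (σ√T)
   = [ln(162.9326/72.2714) + (0.0072 + 0.5·0.5476²)·7.5070] / (0.5476·√7.5070)
   = [0.812908 + 1.179597] / 1.500364 = 1.328014
d₂ = d₁ − σ√T = 1.328014 − 1.500364 = -0.172350
N(d₁) = 0.907913,  N(d₂) = 0.431581,  e^(−rT) = 0.947384
E₀ = V₀·N(d₁) − D·e^(−rT)·N(d₂)
   = 162.9326·0.907913 − 72.2714·0.947384·0.431581 = 118.378826
B₀ = V₀ − E₀ = 162.9326 − 118.378826 = 44.553774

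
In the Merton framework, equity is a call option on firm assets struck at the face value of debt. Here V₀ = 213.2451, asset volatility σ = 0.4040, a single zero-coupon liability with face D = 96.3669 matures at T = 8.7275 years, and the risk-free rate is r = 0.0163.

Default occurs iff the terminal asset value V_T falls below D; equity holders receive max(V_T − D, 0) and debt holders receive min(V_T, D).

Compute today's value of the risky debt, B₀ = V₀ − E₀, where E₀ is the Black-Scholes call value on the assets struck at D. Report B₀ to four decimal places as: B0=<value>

d₁ = [ln(V₀/D) + (r + σ²/2)T] / (σ√T)
   = [ln(213.2451/96.3669) + (0.0163 + 0.5·0.4040²)·8.7275] / (0.4040·√8.7275)
   = [0.794279 + 0.854492] / 1.193511 = 1.381447
d₂ = d₁ − σ√T = 1.381447 − 1.193511 = 0.187936
N(d₁) = 0.916429,  N(d₂) = 0.574537,  e^(−rT) = 0.867397
E₀ = V₀·N(d₁) − D·e^(−rT)·N(d₂)
   = 213.2451·0.916429 − 96.3669·0.867397·0.574537 = 147.399445
B₀ = V₀ − E₀ = 213.2451 − 147.399445 = 65.845655

B0=65.8457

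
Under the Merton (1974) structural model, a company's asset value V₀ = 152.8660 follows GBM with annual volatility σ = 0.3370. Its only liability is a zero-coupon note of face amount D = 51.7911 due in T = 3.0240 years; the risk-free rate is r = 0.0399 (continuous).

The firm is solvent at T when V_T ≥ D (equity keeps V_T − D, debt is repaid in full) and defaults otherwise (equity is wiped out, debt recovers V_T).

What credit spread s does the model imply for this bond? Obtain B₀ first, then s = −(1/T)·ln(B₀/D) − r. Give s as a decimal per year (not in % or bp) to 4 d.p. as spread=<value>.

d₁ = [ln(V₀/D) + (r + σ²/2)T] / (σ√T)
   = [ln(152.8660/51.7911) + (0.0399 + 0.5·0.3370²)·3.0240] / (0.3370·√3.0240)
   = [1.082343 + 0.292374] / 0.586031 = 2.345809
d₂ = d₁ − σ√T = 2.345809 − 0.586031 = 1.759778
N(d₁) = 0.990507,  N(d₂) = 0.960777,  e^(−rT) = 0.886337
E₀ = V₀·N(d₁) − D·e^(−rT)·N(d₂)
   = 152.8660·0.990507 − 51.7911·0.886337·0.960777 = 107.310964
B₀ = V₀ − E₀ = 152.8660 − 107.310964 = 45.555036
spread = −(1/T)·ln(B₀/D) − r = −(1/3.0240)·ln(45.555036/51.7911) − 0.0399 = 0.00252630

spread=0.0025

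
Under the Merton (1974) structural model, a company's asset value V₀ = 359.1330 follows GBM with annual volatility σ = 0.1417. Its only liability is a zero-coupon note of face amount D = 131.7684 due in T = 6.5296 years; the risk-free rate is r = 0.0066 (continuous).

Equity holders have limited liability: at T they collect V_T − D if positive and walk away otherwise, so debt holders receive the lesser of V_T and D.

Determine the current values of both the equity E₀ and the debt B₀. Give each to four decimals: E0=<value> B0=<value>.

d₁ = [ln(V₀/D) + (r + σ²/2)T] / (σ√T)
   = [ln(359.1330/131.7684) + (0.0066 + 0.5·0.1417²)·6.5296] / (0.1417·√6.5296)
   = [1.002647 + 0.108649] / 0.362087 = 3.069139
d₂ = d₁ − σ√T = 3.069139 − 0.362087 = 2.707052
N(d₁) = 0.998927,  N(d₂) = 0.996606,  e^(−rT) = 0.957820
E₀ = V₀·N(d₁) − D·e^(−rT)·N(d₂)
   = 359.1330·0.998927 − 131.7684·0.957820·0.996606 = 232.965479
B₀ = V₀ − E₀ = 359.1330 − 232.965479 = 126.167521

E0=232.9655 B0=126.1675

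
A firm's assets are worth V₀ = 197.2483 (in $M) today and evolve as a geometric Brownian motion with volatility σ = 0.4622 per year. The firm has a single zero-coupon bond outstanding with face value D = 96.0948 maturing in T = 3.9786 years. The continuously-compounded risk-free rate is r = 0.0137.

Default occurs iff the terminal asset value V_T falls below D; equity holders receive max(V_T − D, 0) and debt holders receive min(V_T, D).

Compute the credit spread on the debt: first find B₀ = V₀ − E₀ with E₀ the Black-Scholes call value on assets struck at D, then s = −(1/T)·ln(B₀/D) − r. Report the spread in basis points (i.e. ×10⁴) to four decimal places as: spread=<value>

spread=387.4558

d₁ = [ln(V₀/D) + (r + σ²/2)T] / (σ√T)
   = [ln(197.2483/96.0948) + (0.0137 + 0.5·0.4622²)·3.9786] / (0.4622·√3.9786)
   = [0.719128 + 0.479479] / 0.921924 = 1.300115
d₂ = d₁ − σ√T = 1.300115 − 0.921924 = 0.378191
N(d₁) = 0.903219,  N(d₂) = 0.647356,  e^(−rT) = 0.946952
E₀ = V₀·N(d₁) − D·e^(−rT)·N(d₂)
   = 197.2483·0.903219 − 96.0948·0.946952·0.647356 = 119.250923
B₀ = V₀ − E₀ = 197.2483 − 119.250923 = 77.997377
spread = −(1/T)·ln(B₀/D) − r = −(1/3.9786)·ln(77.997377/96.0948) − 0.0137 = 0.03874558
in basis points: 0.03874558 × 10⁴ = 387.4558 bp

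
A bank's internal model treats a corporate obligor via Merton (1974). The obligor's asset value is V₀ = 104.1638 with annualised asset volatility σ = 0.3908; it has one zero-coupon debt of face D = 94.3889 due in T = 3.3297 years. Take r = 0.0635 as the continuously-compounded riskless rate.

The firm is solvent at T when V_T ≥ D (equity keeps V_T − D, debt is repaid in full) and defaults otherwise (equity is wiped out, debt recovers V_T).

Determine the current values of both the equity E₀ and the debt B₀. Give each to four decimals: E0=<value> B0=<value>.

d₁ = [ln(V₀/D) + (r + σ²/2)T] / (σ√T)
   = [ln(104.1638/94.3889) + (0.0635 + 0.5·0.3908²)·3.3297] / (0.3908·√3.3297)
   = [0.098541 + 0.465700] / 0.713111 = 0.791238
d₂ = d₁ − σ√T = 0.791238 − 0.713111 = 0.078127
N(d₁) = 0.785598,  N(d₂) = 0.531137,  e^(−rT) = 0.809421
E₀ = V₀·N(d₁) − D·e^(−rT)·N(d₂)
   = 104.1638·0.785598 − 94.3889·0.809421·0.531137 = 41.251790
B₀ = V₀ − E₀ = 104.1638 − 41.251790 = 62.912010

E0=41.2518 B0=62.9120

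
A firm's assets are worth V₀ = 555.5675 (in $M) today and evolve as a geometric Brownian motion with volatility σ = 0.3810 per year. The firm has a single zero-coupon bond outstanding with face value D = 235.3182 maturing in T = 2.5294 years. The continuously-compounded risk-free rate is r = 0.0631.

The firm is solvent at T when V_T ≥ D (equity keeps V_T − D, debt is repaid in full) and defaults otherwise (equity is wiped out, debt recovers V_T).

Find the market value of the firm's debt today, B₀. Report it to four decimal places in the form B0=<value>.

d₁ = [ln(V₀/D) + (r + σ²/2)T] / (σ√T)
   = [ln(555.5675/235.3182) + (0.0631 + 0.5·0.3810²)·2.5294] / (0.3810·√2.5294)
   = [0.859051 + 0.343190] / 0.605946 = 1.984075
d₂ = d₁ − σ√T = 1.984075 − 0.605946 = 1.378129
N(d₁) = 0.976376,  N(d₂) = 0.915918,  e^(−rT) = 0.852480
E₀ = V₀·N(d₁) − D·e^(−rT)·N(d₂)
   = 555.5675·0.976376 − 235.3182·0.852480·0.915918 = 358.705915
B₀ = V₀ − E₀ = 555.5675 − 358.705915 = 196.861585

B0=196.8616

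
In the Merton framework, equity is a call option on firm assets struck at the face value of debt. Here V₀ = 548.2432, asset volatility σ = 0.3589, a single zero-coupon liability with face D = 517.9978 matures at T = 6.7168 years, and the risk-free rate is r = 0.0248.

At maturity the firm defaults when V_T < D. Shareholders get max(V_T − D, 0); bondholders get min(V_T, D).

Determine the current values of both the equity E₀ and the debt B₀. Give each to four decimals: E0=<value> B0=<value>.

E0=236.2437 B0=311.9995

d₁ = [ln(V₀/D) + (r + σ²/2)T] / (σ√T)
   = [ln(548.2432/517.9978) + (0.0248 + 0.5·0.3589²)·6.7168] / (0.3589·√6.7168)
   = [0.056748 + 0.599169] / 0.930154 = 0.705171
d₂ = d₁ − σ√T = 0.705171 − 0.930154 = -0.224982
N(d₁) = 0.759648,  N(d₂) = 0.410996,  e^(−rT) = 0.846558
E₀ = V₀·N(d₁) − D·e^(−rT)·N(d₂)
   = 548.2432·0.759648 − 517.9978·0.846558·0.410996 = 236.243747
B₀ = V₀ − E₀ = 548.2432 − 236.243747 = 311.999453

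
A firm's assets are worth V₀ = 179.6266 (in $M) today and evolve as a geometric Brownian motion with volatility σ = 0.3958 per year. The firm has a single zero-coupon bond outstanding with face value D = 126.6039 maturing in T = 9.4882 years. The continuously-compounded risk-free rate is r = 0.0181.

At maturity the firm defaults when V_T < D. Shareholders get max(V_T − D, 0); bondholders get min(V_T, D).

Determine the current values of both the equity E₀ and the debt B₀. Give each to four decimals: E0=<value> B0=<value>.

E0=107.1002 B0=72.5264

d₁ = [ln(V₀/D) + (r + σ²/2)T] / (σ√T)
   = [ln(179.6266/126.6039) + (0.0181 + 0.5·0.3958²)·9.4882] / (0.3958·√9.4882)
   = [0.349817 + 0.914936] / 1.219180 = 1.037380
d₂ = d₁ − σ√T = 1.037380 − 1.219180 = -0.181799
N(d₁) = 0.850221,  N(d₂) = 0.427870,  e^(−rT) = 0.842201
E₀ = V₀·N(d₁) − D·e^(−rT)·N(d₂)
   = 179.6266·0.850221 − 126.6039·0.842201·0.427870 = 107.100194
B₀ = V₀ − E₀ = 179.6266 − 107.100194 = 72.526406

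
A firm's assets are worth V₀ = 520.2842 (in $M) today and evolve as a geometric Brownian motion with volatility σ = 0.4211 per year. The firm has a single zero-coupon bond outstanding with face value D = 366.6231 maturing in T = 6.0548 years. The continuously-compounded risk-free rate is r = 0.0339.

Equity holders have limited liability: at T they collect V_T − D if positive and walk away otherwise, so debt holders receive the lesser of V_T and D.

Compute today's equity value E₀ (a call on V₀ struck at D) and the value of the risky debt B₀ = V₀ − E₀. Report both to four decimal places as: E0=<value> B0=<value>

d₁ = [ln(V₀/D) + (r + σ²/2)T] / (σ√T)
   = [ln(520.2842/366.6231) + (0.0339 + 0.5·0.4211²)·6.0548] / (0.4211·√6.0548)
   = [0.350041 + 0.742092] / 1.036180 = 1.053999
d₂ = d₁ − σ√T = 1.053999 − 1.036180 = 0.017820
N(d₁) = 0.854058,  N(d₂) = 0.507109,  e^(−rT) = 0.814437
E₀ = V₀·N(d₁) − D·e^(−rT)·N(d₂)
   = 520.2842·0.854058 − 366.6231·0.814437·0.507109 = 292.934746
B₀ = V₀ − E₀ = 520.2842 − 292.934746 = 227.349454

E0=292.9347 B0=227.3495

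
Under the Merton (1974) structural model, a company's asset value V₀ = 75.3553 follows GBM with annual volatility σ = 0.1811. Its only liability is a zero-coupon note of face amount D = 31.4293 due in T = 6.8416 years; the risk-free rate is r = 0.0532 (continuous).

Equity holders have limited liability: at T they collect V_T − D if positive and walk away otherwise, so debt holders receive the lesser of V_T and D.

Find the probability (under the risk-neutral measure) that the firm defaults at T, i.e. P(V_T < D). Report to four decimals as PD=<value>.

d₁ = [ln(V₀/D) + (r + σ²/2)T] / (σ√T)
   = [ln(75.3553/31.4293) + (0.0532 + 0.5·0.1811²)·6.8416] / (0.1811·√6.8416)
   = [0.874474 + 0.476166] / 0.473693 = 2.851295
d₂ = d₁ − σ√T = 2.851295 − 0.473693 = 2.377602
risk-neutral PD = N(−d₂) = N(-2.377602) = 0.008713

PD=0.0087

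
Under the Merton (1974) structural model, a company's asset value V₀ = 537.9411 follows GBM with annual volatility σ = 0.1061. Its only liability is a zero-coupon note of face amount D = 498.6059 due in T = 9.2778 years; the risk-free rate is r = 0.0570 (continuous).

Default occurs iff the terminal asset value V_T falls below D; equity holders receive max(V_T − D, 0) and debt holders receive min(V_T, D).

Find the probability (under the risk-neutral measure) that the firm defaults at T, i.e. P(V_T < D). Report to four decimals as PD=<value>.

d₁ = [ln(V₀/D) + (r + σ²/2)T] / (σ√T)
   = [ln(537.9411/498.6059) + (0.0570 + 0.5·0.1061²)·9.2778] / (0.1061·√9.2778)
   = [0.075933 + 0.581056] / 0.323175 = 2.032919
d₂ = d₁ − σ√T = 2.032919 − 0.323175 = 1.709744
risk-neutral PD = N(−d₂) = N(-1.709744) = 0.043657

PD=0.0437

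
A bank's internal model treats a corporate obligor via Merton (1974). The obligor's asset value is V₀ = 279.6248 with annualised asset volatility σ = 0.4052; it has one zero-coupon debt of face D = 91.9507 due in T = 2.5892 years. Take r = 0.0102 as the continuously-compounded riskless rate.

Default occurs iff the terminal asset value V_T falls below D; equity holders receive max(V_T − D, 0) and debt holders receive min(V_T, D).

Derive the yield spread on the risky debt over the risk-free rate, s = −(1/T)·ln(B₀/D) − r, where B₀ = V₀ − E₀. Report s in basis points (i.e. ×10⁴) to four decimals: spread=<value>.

spread=70.4070

d₁ = [ln(V₀/D) + (r + σ²/2)T] / (σ√T)
   = [ln(279.6248/91.9507) + (0.0102 + 0.5·0.4052²)·2.5892] / (0.4052·√2.5892)
   = [1.112196 + 0.238966] / 0.652007 = 2.072313
d₂ = d₁ − σ√T = 2.072313 − 0.652007 = 1.420306
N(d₁) = 0.980882,  N(d₂) = 0.922241,  e^(−rT) = 0.973936
E₀ = V₀·N(d₁) − D·e^(−rT)·N(d₂)
   = 279.6248·0.980882 − 91.9507·0.973936·0.922241 = 191.688477
B₀ = V₀ − E₀ = 279.6248 − 191.688477 = 87.936323
spread = −(1/T)·ln(B₀/D) − r = −(1/2.5892)·ln(87.936323/91.9507) − 0.0102 = 0.00704070
in basis points: 0.00704070 × 10⁴ = 70.4070 bp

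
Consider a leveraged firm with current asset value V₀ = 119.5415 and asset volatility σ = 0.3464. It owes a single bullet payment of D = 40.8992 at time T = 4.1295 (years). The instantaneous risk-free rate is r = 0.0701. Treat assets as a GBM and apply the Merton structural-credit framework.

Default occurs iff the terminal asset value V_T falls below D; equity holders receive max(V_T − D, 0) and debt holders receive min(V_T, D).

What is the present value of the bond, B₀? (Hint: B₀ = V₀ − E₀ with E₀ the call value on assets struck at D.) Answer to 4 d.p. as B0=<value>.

B0=30.2098

d₁ = [ln(V₀/D) + (r + σ²/2)T] / (σ√T)
   = [ln(119.5415/40.8992) + (0.0701 + 0.5·0.3464²)·4.1295] / (0.3464·√4.1295)
   = [1.072553 + 0.537233] / 0.703925 = 2.286871
d₂ = d₁ − σ√T = 2.286871 − 0.703925 = 1.582946
N(d₁) = 0.988898,  N(d₂) = 0.943283,  e^(−rT) = 0.748654
E₀ = V₀·N(d₁) − D·e^(−rT)·N(d₂)
   = 119.5415·0.988898 − 40.8992·0.748654·0.943283 = 89.331663
B₀ = V₀ − E₀ = 119.5415 − 89.331663 = 30.209837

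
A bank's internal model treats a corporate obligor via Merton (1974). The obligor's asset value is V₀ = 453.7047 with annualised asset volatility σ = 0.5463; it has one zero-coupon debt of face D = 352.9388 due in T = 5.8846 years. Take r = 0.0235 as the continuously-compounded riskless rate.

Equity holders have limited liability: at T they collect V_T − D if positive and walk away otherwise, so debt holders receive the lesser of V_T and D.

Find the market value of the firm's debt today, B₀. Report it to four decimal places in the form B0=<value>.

d₁ = [ln(V₀/D) + (r + σ²/2)T] / (σ√T)
   = [ln(453.7047/352.9388) + (0.0235 + 0.5·0.5463²)·5.8846] / (0.5463·√5.8846)
   = [0.251152 + 1.016399] / 1.325225 = 0.956480
d₂ = d₁ − σ√T = 0.956480 − 1.325225 = -0.368746
N(d₁) = 0.830585,  N(d₂) = 0.356159,  e^(−rT) = 0.870848
E₀ = V₀·N(d₁) − D·e^(−rT)·N(d₂)
   = 453.7047·0.830585 − 352.9388·0.870848·0.356159 = 267.372823
B₀ = V₀ − E₀ = 453.7047 − 267.372823 = 186.331877

B0=186.3319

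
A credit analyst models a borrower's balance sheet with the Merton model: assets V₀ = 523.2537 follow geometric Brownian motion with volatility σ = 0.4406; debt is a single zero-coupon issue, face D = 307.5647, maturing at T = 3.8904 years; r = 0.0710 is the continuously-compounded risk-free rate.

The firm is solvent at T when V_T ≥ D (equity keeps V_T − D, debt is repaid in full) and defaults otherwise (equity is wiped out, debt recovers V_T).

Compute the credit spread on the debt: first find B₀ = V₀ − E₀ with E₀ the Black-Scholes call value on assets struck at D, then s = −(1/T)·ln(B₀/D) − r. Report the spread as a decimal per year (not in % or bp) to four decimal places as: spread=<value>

d₁ = [ln(V₀/D) + (r + σ²/2)T] / (σ√T)
   = [ln(523.2537/307.5647) + (0.0710 + 0.5·0.4406²)·3.8904] / (0.4406·√3.8904)
   = [0.531381 + 0.653837] / 0.869044 = 1.363818
d₂ = d₁ − σ√T = 1.363818 − 0.869044 = 0.494775
N(d₁) = 0.913688,  N(d₂) = 0.689620,  e^(−rT) = 0.758647
E₀ = V₀·N(d₁) − D·e^(−rT)·N(d₂)
   = 523.2537·0.913688 − 307.5647·0.758647·0.689620 = 317.179163
B₀ = V₀ − E₀ = 523.2537 − 317.179163 = 206.074537
spread = −(1/T)·ln(B₀/D) − r = −(1/3.8904)·ln(206.074537/307.5647) − 0.0710 = 0.03193223

spread=0.0319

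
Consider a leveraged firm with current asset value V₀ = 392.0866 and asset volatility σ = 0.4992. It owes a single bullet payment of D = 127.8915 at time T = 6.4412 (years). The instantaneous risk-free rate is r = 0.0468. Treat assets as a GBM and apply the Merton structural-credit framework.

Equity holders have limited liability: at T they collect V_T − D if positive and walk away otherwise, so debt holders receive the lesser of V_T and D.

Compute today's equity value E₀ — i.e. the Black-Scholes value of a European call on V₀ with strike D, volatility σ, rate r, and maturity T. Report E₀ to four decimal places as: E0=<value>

d₁ = [ln(V₀/D) + (r + σ²/2)T] / (σ√T)
   = [ln(392.0866/127.8915) + (0.0468 + 0.5·0.4992²)·6.4412] / (0.4992·√6.4412)
   = [1.120300 + 1.104024] / 1.266946 = 1.755659
d₂ = d₁ − σ√T = 1.755659 − 1.266946 = 0.488713
N(d₁) = 0.960427,  N(d₂) = 0.687478,  e^(−rT) = 0.739746
E₀ = V₀·N(d₁) − D·e^(−rT)·N(d₂)
   = 392.0866·0.960427 − 127.8915·0.739746·0.687478 = 311.530057

E0=311.5301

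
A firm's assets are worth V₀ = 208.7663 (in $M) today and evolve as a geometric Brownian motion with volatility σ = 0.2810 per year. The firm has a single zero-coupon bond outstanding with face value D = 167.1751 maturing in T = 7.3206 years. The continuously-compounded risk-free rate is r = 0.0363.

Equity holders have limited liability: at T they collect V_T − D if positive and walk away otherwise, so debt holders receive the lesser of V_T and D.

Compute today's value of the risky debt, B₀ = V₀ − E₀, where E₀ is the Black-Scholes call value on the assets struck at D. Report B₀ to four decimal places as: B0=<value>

B0=109.3343

d₁ = [ln(V₀/D) + (r + σ²/2)T] / (σ√T)
   = [ln(208.7663/167.1751) + (0.0363 + 0.5·0.2810²)·7.3206] / (0.2810·√7.3206)
   = [0.222174 + 0.554759] / 0.760291 = 1.021889
d₂ = d₁ − σ√T = 1.021889 − 0.760291 = 0.261598
N(d₁) = 0.846583,  N(d₂) = 0.603184,  e^(−rT) = 0.766640
E₀ = V₀·N(d₁) − D·e^(−rT)·N(d₂)
   = 208.7663·0.846583 − 167.1751·0.766640·0.603184 = 99.432048
B₀ = V₀ − E₀ = 208.7663 − 99.432048 = 109.334252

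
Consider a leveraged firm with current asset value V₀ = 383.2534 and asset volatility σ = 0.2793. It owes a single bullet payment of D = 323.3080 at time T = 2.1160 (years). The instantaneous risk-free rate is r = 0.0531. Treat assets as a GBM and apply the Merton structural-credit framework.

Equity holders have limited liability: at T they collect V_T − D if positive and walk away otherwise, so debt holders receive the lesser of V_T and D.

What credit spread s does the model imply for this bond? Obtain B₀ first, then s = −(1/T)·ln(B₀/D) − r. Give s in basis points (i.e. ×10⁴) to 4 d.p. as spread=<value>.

d₁ = [ln(V₀/D) + (r + σ²/2)T] / (σ√T)
   = [ln(383.2534/323.3080) + (0.0531 + 0.5·0.2793²)·2.1160] / (0.2793·√2.1160)
   = [0.170091 + 0.194893] / 0.406283 = 0.898348
d₂ = d₁ − σ√T = 0.898348 − 0.406283 = 0.492065
N(d₁) = 0.815500,  N(d₂) = 0.688663,  e^(−rT) = 0.893723
E₀ = V₀·N(d₁) − D·e^(−rT)·N(d₂)
   = 383.2534·0.815500 − 323.3080·0.893723·0.688663 = 113.555447
B₀ = V₀ − E₀ = 383.2534 − 113.555447 = 269.697953
spread = −(1/T)·ln(B₀/D) − r = −(1/2.1160)·ln(269.697953/323.3080) − 0.0531 = 0.03258185
in basis points: 0.03258185 × 10⁴ = 325.8185 bp

spread=325.8185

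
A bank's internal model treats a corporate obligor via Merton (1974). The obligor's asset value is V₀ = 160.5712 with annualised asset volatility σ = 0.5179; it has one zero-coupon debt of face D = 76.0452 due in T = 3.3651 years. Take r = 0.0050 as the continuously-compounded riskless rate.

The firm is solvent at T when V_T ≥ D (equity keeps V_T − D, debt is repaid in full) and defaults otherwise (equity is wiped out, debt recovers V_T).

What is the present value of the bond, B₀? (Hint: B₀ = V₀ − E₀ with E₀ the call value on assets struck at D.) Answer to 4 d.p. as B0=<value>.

B0=63.1564

d₁ = [ln(V₀/D) + (r + σ²/2)T] / (σ√T)
   = [ln(160.5712/76.0452) + (0.0050 + 0.5·0.5179²)·3.3651] / (0.5179·√3.3651)
   = [0.747410 + 0.468120] / 0.950047 = 1.279442
d₂ = d₁ − σ√T = 1.279442 − 0.950047 = 0.329395
N(d₁) = 0.899629,  N(d₂) = 0.629072,  e^(−rT) = 0.983315
E₀ = V₀·N(d₁) − D·e^(−rT)·N(d₂)
   = 160.5712·0.899629 − 76.0452·0.983315·0.629072 = 97.414840
B₀ = V₀ − E₀ = 160.5712 − 97.414840 = 63.156360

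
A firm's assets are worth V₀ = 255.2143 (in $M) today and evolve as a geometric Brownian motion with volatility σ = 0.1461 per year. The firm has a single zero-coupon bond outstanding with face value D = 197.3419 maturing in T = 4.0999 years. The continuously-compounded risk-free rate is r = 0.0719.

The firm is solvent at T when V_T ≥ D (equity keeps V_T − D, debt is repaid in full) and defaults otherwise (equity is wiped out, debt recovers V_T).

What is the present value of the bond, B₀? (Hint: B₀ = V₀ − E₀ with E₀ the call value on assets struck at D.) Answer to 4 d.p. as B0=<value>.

B0=146.2732

d₁ = [ln(V₀/D) + (r + σ²/2)T] / (σ√T)
   = [ln(255.2143/197.3419) + (0.0719 + 0.5·0.1461²)·4.0999] / (0.1461·√4.0999)
   = [0.257166 + 0.338539] / 0.295826 = 2.013699
d₂ = d₁ − σ√T = 2.013699 − 0.295826 = 1.717873
N(d₁) = 0.977979,  N(d₂) = 0.957090,  e^(−rT) = 0.744693
E₀ = V₀·N(d₁) − D·e^(−rT)·N(d₂)
   = 255.2143·0.977979 − 197.3419·0.744693·0.957090 = 108.941150
B₀ = V₀ − E₀ = 255.2143 − 108.941150 = 146.273150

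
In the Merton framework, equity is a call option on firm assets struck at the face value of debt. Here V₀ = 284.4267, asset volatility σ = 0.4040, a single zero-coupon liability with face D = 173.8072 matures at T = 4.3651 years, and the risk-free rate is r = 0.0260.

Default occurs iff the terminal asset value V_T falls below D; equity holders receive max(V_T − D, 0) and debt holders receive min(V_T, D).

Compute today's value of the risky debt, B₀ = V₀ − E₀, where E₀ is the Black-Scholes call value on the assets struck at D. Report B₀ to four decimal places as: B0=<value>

B0=131.7968

d₁ = [ln(V₀/D) + (r + σ²/2)T] / (σ√T)
   = [ln(284.4267/173.8072) + (0.0260 + 0.5·0.4040²)·4.3651] / (0.4040·√4.3651)
   = [0.492529 + 0.469720] / 0.844070 = 1.140010
d₂ = d₁ − σ√T = 1.140010 − 0.844070 = 0.295940
N(d₁) = 0.872859,  N(d₂) = 0.616362,  e^(−rT) = 0.892711
E₀ = V₀·N(d₁) − D·e^(−rT)·N(d₂)
   = 284.4267·0.872859 − 173.8072·0.892711·0.616362 = 152.629918
B₀ = V₀ − E₀ = 284.4267 − 152.629918 = 131.796782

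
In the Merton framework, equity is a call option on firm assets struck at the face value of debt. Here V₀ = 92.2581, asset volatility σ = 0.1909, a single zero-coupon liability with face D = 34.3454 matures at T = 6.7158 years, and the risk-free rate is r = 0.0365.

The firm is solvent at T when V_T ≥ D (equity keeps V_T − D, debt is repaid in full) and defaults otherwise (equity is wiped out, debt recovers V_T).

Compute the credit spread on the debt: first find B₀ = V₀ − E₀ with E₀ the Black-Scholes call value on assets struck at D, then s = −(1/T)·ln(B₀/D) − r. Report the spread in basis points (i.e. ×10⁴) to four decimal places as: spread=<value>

d₁ = [ln(V₀/D) + (r + σ²/2)T] / (σ√T)
   = [ln(92.2581/34.3454) + (0.0365 + 0.5·0.1909²)·6.7158] / (0.1909·√6.7158)
   = [0.988122 + 0.367498] / 0.494715 = 2.740206
d₂ = d₁ − σ√T = 2.740206 − 0.494715 = 2.245491
N(d₁) = 0.996930,  N(d₂) = 0.987632,  e^(−rT) = 0.782605
E₀ = V₀·N(d₁) − D·e^(−rT)·N(d₂)
   = 92.2581·0.996930 − 34.3454·0.782605·0.987632 = 65.428416
B₀ = V₀ − E₀ = 92.2581 − 65.428416 = 26.829684
spread = −(1/T)·ln(B₀/D) − r = −(1/6.7158)·ln(26.829684/34.3454) − 0.0365 = 0.00027287
in basis points: 0.00027287 × 10⁴ = 2.7287 bp

spread=2.7287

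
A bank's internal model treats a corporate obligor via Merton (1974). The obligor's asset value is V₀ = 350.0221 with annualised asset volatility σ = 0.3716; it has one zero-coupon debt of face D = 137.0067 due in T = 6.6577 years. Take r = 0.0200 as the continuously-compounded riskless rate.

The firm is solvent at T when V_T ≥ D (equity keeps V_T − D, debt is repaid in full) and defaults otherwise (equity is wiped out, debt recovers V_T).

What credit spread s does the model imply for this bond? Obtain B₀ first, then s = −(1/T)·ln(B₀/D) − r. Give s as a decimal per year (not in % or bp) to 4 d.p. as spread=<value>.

spread=0.0160

d₁ = [ln(V₀/D) + (r + σ²/2)T] / (σ√T)
   = [ln(350.0221/137.0067) + (0.0200 + 0.5·0.3716²)·6.6577] / (0.3716·√6.6577)
   = [0.937966 + 0.592823] / 0.958822 = 1.596533
d₂ = d₁ − σ√T = 1.596533 − 0.958822 = 0.637711
N(d₁) = 0.944815,  N(d₂) = 0.738169,  e^(−rT) = 0.875330
E₀ = V₀·N(d₁) − D·e^(−rT)·N(d₂)
   = 350.0221·0.944815 − 137.0067·0.875330·0.738169 = 242.180393
B₀ = V₀ − E₀ = 350.0221 − 242.180393 = 107.841707
spread = −(1/T)·ln(B₀/D) − r = −(1/6.6577)·ln(107.841707/137.0067) − 0.0200 = 0.01595316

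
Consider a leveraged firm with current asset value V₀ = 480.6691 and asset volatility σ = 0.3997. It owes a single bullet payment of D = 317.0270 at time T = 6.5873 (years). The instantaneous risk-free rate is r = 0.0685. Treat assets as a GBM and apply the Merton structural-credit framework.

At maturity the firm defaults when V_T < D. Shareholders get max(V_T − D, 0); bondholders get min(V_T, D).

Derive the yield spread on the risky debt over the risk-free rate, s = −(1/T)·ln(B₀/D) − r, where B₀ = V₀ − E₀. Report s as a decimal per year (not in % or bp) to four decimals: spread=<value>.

d₁ = [ln(V₀/D) + (r + σ²/2)T] / (σ√T)
   = [ln(480.6691/317.0270) + (0.0685 + 0.5·0.3997²)·6.5873] / (0.3997·√6.5873)
   = [0.416192 + 0.977424] / 1.025859 = 1.358486
d₂ = d₁ − σ√T = 1.358486 − 1.025859 = 0.332627
N(d₁) = 0.912845,  N(d₂) = 0.630292,  e^(−rT) = 0.636844
E₀ = V₀·N(d₁) − D·e^(−rT)·N(d₂)
   = 480.6691·0.912845 − 317.0270·0.636844·0.630292 = 311.522555
B₀ = V₀ − E₀ = 480.6691 − 311.522555 = 169.146545
spread = −(1/T)·ln(B₀/D) − r = −(1/6.5873)·ln(169.146545/317.0270) − 0.0685 = 0.02686858

spread=0.0269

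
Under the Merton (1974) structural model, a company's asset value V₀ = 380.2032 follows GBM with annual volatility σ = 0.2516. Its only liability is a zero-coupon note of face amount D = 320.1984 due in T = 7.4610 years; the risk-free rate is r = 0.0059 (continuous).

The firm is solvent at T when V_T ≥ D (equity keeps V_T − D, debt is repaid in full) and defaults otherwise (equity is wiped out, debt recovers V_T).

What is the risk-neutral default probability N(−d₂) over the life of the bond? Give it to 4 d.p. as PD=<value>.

d₁ = [ln(V₀/D) + (r + σ²/2)T] / (σ√T)
   = [ln(380.2032/320.1984) + (0.0059 + 0.5·0.2516²)·7.4610] / (0.2516·√7.4610)
   = [0.171765 + 0.280170] / 0.687241 = 0.657608
d₂ = d₁ − σ√T = 0.657608 − 0.687241 = -0.029633
risk-neutral PD = N(−d₂) = N(0.029633) = 0.511820

PD=0.5118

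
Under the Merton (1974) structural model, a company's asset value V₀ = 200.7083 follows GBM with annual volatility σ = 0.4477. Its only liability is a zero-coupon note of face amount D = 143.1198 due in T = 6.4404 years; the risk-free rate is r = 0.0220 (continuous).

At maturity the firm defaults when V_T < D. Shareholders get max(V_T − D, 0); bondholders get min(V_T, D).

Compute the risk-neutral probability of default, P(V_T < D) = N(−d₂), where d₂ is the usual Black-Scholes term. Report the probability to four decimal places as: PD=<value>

d₁ = [ln(V₀/D) + (r + σ²/2)T] / (σ√T)
   = [ln(200.7083/143.1198) + (0.0220 + 0.5·0.4477²)·6.4404] / (0.4477·√6.4404)
   = [0.338171 + 0.787131] / 1.136171 = 0.990433
d₂ = d₁ − σ√T = 0.990433 − 1.136171 = -0.145737
risk-neutral PD = N(−d₂) = N(0.145737) = 0.557936

PD=0.5579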